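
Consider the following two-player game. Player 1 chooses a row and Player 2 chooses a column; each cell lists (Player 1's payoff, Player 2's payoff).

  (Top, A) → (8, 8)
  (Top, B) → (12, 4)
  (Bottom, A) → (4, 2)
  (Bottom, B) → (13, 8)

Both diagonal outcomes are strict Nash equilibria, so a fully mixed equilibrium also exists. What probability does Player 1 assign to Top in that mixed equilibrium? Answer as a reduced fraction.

Player 1's mix p on Top must make Player 2 indifferent between A and B.
Player 2's payoff from A: 8p + 2(1−p). From B: 4p + 8(1−p).
Set equal: 4p = 6(1−p) → p = 6/10 = 3/5.

3/5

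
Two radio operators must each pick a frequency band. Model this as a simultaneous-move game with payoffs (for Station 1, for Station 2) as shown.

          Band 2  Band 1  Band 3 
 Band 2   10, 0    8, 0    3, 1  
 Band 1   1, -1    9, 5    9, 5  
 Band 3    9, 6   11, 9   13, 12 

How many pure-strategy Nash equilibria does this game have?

1

Both Band 3: Station 1 gets 13 (best alternative 9); Station 2 gets 12 (best alternative 9). Neither deviates — NE.
Both Band 1 is not a NE: Station 1 would switch to Band 3 (11 > 9).
No other cell survives both best-response checks, so there is 1 pure NE.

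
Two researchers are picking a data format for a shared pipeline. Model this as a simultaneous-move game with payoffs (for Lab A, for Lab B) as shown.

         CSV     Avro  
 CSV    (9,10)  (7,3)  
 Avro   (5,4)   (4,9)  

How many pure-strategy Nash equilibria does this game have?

Both CSV: Lab A gets 9 (best alternative 5); Lab B gets 10 (best alternative 3). Neither deviates — NE.
Both Avro is not a NE: Lab A would switch to CSV (7 > 4).
No other cell survives both best-response checks, so there is 1 pure NE.

1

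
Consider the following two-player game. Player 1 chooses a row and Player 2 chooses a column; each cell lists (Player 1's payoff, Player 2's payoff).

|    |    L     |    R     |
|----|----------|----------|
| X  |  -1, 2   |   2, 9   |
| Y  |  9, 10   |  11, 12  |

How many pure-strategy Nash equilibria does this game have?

(Y, R): Player 1 gets 11 (best alternative 2); Player 2 gets 12 (best alternative 10). Neither deviates — NE.
(X, L) is not a NE: Player 1 would switch to Y (9 > -1).
No other cell survives both best-response checks, so there is 1 pure NE.

1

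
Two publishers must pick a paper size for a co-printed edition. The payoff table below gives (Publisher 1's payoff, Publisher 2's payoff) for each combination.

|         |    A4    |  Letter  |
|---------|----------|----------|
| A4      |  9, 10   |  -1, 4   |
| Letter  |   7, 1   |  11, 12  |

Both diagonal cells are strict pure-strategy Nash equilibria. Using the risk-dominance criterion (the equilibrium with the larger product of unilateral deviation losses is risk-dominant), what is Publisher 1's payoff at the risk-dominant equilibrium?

At both A4: Publisher 1 loses 9 − 7 = 2 by deviating; Publisher 2 loses 10 − 4 = 6. Product = 2·6 = 12.
At both Letter: Publisher 1 loses 11 − (-1) = 12 by deviating; Publisher 2 loses 12 − 1 = 11. Product = 12·11 = 132.
132 > 12, so both Letter is risk-dominant. Publisher 1's payoff there is 11.

11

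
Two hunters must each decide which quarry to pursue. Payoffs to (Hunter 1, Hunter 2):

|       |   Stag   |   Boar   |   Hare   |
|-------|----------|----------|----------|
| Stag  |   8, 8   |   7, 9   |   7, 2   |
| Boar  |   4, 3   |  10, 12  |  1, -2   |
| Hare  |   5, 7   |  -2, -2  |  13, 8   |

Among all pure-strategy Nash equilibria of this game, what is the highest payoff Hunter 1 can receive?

13

Both Boar is a pure NE (Hunter 1: 10 ≥ 7; Hunter 2: 12 ≥ 3). Hunter 1 gets 10.
Both Hare is a pure NE (Hunter 1: 13 ≥ 7; Hunter 2: 8 ≥ 7). Hunter 1 gets 13.
Every other cell has a profitable deviation for at least one player. Highest of {10, 13} is 13.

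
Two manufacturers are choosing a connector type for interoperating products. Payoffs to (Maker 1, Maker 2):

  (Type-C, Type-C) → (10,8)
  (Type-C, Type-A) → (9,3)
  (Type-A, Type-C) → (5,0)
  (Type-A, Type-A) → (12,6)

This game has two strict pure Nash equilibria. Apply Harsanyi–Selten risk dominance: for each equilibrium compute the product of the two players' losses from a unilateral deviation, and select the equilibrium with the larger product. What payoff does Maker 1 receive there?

At both Type-C: Maker 1 loses 10 − 5 = 5 by deviating; Maker 2 loses 8 − 3 = 5. Product = 5·5 = 25.
At both Type-A: Maker 1 loses 12 − 9 = 3 by deviating; Maker 2 loses 6 − 0 = 6. Product = 3·6 = 18.
25 > 18, so both Type-C is risk-dominant. Maker 1's payoff there is 10.

10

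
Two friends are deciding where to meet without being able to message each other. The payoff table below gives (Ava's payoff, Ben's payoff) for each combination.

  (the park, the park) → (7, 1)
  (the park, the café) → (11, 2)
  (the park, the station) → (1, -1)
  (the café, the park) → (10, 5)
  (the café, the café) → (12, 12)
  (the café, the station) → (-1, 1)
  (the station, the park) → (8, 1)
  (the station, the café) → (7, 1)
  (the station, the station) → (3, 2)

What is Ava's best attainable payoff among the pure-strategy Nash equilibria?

12

Both the café is a pure NE (Ava: 12 ≥ 11; Ben: 12 ≥ 5). Ava gets 12.
Both the station is a pure NE (Ava: 3 ≥ 1; Ben: 2 ≥ 1). Ava gets 3.
Every other cell has a profitable deviation for at least one player. Highest of {12, 3} is 12.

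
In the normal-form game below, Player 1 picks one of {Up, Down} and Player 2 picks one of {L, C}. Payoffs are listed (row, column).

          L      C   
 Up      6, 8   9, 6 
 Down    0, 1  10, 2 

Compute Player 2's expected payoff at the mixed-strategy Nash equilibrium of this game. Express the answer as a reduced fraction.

10/3

Player 1 mixes with probability p on Up, chosen so Player 2 is indifferent: 8p + 1(1−p) = 6p + 2(1−p) gives p = 1/3.
Player 2's expected payoff is 8·1/3 + 1·2/3 = 10/3.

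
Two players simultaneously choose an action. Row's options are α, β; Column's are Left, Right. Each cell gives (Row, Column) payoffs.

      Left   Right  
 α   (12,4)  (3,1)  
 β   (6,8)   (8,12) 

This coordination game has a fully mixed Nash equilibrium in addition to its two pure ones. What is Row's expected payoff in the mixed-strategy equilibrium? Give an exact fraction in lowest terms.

78/11

Column mixes with probability q on Left, chosen so Row is indifferent: 12q + 3(1−q) = 6q + 8(1−q) gives q = 5/11.
Row's expected payoff (from either row, since indifferent) is 12·5/11 + 3·6/11 = 78/11.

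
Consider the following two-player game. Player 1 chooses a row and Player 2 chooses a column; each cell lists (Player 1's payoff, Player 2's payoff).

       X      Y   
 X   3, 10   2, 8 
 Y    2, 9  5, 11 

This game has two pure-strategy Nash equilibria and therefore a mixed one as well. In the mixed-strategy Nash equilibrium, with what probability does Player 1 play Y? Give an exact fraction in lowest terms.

1/2

Player 1's mix p on X must make Player 2 indifferent between X and Y.
Player 2's payoff from X: 10p + 9(1−p). From Y: 8p + 11(1−p).
Set equal: 2p = 2(1−p) → p = 2/4 = 1/2.
Probability on Y is 1 − 1/2 = 1/2.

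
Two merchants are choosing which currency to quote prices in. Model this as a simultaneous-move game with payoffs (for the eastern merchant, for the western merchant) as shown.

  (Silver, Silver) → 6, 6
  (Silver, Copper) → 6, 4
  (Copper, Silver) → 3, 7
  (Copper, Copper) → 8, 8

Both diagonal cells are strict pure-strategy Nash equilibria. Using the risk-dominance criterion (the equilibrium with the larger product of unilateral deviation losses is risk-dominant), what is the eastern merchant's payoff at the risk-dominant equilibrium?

At both Silver: the eastern merchant loses 6 − 3 = 3 by deviating; the western merchant loses 6 − 4 = 2. Product = 3·2 = 6.
At both Copper: the eastern merchant loses 8 − 6 = 2 by deviating; the western merchant loses 8 − 7 = 1. Product = 2·1 = 2.
6 > 2, so both Silver is risk-dominant. The eastern merchant's payoff there is 6.

6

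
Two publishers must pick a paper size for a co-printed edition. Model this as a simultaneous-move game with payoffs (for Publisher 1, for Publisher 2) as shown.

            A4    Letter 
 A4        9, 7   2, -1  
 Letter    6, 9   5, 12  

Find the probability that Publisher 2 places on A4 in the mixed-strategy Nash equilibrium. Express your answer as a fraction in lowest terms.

1/2

Publisher 2's mix q on A4 must make Publisher 1 indifferent between A4 and Letter.
Publisher 1's payoff from A4: 9q + 2(1−q). From Letter: 6q + 5(1−q).
Set equal: 3q = 3(1−q) → q = 3/6 = 1/2.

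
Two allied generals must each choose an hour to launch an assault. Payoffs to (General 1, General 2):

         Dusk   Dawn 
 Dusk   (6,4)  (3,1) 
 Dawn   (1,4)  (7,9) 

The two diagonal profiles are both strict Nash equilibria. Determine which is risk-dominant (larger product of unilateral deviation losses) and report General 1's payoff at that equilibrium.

At both Dusk: General 1 loses 6 − 1 = 5 by deviating; General 2 loses 4 − 1 = 3. Product = 5·3 = 15.
At both Dawn: General 1 loses 7 − 3 = 4 by deviating; General 2 loses 9 − 4 = 5. Product = 4·5 = 20.
20 > 15, so both Dawn is risk-dominant. General 1's payoff there is 7.

7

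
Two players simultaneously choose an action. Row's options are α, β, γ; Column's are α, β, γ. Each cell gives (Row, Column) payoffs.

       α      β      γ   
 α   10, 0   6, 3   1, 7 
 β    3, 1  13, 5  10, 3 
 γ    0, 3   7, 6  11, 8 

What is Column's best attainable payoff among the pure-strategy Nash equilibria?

8

Both β is a pure NE (Row: 13 ≥ 7; Column: 5 ≥ 3). Column gets 5.
Both γ is a pure NE (Row: 11 ≥ 10; Column: 8 ≥ 6). Column gets 8.
Every other cell has a profitable deviation for at least one player. Highest of {5, 8} is 8.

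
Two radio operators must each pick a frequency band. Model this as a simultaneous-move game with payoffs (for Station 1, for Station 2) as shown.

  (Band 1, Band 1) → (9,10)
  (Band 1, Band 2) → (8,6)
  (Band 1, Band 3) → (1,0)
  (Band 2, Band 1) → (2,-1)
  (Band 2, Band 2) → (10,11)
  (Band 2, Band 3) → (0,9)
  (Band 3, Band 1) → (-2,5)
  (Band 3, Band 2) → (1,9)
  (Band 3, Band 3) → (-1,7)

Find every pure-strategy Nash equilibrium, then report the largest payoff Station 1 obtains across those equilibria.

Both Band 1 is a pure NE (Station 1: 9 ≥ 2; Station 2: 10 ≥ 6). Station 1 gets 9.
Both Band 2 is a pure NE (Station 1: 10 ≥ 8; Station 2: 11 ≥ 9). Station 1 gets 10.
Every other cell has a profitable deviation for at least one player. Highest of {9, 10} is 10.

10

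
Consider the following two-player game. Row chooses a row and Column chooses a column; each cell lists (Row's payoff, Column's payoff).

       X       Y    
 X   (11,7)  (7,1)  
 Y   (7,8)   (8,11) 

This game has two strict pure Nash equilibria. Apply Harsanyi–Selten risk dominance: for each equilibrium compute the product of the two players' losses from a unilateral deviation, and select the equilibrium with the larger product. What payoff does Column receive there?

At both X: Row loses 11 − 7 = 4 by deviating; Column loses 7 − 1 = 6. Product = 4·6 = 24.
At both Y: Row loses 8 − 7 = 1 by deviating; Column loses 11 − 8 = 3. Product = 1·3 = 3.
24 > 3, so both X is risk-dominant. Column's payoff there is 7.

7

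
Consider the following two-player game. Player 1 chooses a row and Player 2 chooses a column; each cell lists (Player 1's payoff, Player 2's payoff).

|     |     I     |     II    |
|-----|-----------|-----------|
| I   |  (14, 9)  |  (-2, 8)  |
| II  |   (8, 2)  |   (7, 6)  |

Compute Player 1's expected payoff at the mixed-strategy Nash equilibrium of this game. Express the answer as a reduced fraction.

Player 2 mixes with probability q on I, chosen so Player 1 is indifferent: 14q + (-2)(1−q) = 8q + 7(1−q) gives q = 3/5.
Player 1's expected payoff (from either row, since indifferent) is 14·3/5 + (-2)·2/5 = 38/5.

38/5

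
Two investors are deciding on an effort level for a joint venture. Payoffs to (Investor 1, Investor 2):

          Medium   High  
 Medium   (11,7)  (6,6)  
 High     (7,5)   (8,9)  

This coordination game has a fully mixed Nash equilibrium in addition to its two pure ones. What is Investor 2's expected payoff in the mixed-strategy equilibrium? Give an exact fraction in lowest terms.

Investor 1 mixes with probability p on Medium, chosen so Investor 2 is indifferent: 7p + 5(1−p) = 6p + 9(1−p) gives p = 4/5.
Investor 2's expected payoff is 7·4/5 + 5·1/5 = 33/5.

33/5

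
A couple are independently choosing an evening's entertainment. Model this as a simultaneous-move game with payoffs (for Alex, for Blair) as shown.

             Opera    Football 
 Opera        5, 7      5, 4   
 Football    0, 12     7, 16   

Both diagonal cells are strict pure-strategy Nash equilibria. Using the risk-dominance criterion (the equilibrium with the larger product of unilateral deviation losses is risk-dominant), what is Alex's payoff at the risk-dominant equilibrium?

5

At both Opera: Alex loses 5 − 0 = 5 by deviating; Blair loses 7 − 4 = 3. Product = 5·3 = 15.
At both Football: Alex loses 7 − 5 = 2 by deviating; Blair loses 16 − 12 = 4. Product = 2·4 = 8.
15 > 8, so both Opera is risk-dominant. Alex's payoff there is 5.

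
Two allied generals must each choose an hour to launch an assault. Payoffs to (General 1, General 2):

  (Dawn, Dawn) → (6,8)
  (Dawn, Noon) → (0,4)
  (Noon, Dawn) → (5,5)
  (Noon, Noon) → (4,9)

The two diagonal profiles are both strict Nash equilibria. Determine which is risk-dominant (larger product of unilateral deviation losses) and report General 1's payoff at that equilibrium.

4

At both Dawn: General 1 loses 6 − 5 = 1 by deviating; General 2 loses 8 − 4 = 4. Product = 1·4 = 4.
At both Noon: General 1 loses 4 − 0 = 4 by deviating; General 2 loses 9 − 5 = 4. Product = 4·4 = 16.
16 > 4, so both Noon is risk-dominant. General 1's payoff there is 4.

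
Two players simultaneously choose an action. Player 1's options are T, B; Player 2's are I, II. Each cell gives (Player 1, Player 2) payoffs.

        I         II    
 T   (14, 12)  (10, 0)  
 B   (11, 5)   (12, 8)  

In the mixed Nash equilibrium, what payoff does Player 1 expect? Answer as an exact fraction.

Player 2 mixes with probability q on I, chosen so Player 1 is indifferent: 14q + 10(1−q) = 11q + 12(1−q) gives q = 2/5.
Player 1's expected payoff (from either row, since indifferent) is 14·2/5 + 10·3/5 = 58/5.

58/5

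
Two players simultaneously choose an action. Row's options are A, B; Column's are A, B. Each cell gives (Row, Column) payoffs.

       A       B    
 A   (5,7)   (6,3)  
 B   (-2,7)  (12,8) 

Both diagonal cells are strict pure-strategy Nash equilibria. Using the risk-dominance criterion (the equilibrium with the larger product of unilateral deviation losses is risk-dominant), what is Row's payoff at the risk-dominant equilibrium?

5

At both A: Row loses 5 − (-2) = 7 by deviating; Column loses 7 − 3 = 4. Product = 7·4 = 28.
At both B: Row loses 12 − 6 = 6 by deviating; Column loses 8 − 7 = 1. Product = 6·1 = 6.
28 > 6, so both A is risk-dominant. Row's payoff there is 5.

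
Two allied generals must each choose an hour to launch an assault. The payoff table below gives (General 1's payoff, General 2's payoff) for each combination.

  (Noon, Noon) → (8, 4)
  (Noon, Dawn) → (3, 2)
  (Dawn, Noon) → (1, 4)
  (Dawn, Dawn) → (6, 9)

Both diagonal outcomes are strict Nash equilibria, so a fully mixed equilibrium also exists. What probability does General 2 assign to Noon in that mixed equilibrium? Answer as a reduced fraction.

General 2's mix q on Noon must make General 1 indifferent between Noon and Dawn.
General 1's payoff from Noon: 8q + 3(1−q). From Dawn: 1q + 6(1−q).
Set equal: 7q = 3(1−q) → q = 3/10.

3/10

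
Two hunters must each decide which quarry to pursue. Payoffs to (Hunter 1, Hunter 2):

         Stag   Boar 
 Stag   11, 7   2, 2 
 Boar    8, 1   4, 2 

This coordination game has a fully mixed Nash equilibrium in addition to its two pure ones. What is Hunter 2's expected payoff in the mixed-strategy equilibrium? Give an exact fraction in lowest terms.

2

Hunter 1 mixes with probability p on Stag, chosen so Hunter 2 is indifferent: 7p + 1(1−p) = 2p + 2(1−p) gives p = 1/6.
Hunter 2's expected payoff is 7·1/6 + 1·5/6 = 2.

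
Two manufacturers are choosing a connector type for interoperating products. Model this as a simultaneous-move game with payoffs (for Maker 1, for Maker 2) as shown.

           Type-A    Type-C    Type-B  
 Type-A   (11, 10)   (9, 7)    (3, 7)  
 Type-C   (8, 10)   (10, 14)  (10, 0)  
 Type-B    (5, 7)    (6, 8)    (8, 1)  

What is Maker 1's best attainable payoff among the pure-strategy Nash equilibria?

11

Both Type-A is a pure NE (Maker 1: 11 ≥ 8; Maker 2: 10 ≥ 7). Maker 1 gets 11.
Both Type-C is a pure NE (Maker 1: 10 ≥ 9; Maker 2: 14 ≥ 10). Maker 1 gets 10.
Every other cell has a profitable deviation for at least one player. Highest of {11, 10} is 11.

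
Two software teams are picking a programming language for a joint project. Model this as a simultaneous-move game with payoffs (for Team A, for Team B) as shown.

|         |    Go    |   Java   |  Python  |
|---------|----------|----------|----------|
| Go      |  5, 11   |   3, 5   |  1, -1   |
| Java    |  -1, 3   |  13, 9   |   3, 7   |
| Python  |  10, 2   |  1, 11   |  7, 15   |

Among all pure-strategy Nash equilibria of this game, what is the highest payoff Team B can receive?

Both Java is a pure NE (Team A: 13 ≥ 3; Team B: 9 ≥ 7). Team B gets 9.
Both Python is a pure NE (Team A: 7 ≥ 3; Team B: 15 ≥ 11). Team B gets 15.
Every other cell has a profitable deviation for at least one player. Highest of {9, 15} is 15.

15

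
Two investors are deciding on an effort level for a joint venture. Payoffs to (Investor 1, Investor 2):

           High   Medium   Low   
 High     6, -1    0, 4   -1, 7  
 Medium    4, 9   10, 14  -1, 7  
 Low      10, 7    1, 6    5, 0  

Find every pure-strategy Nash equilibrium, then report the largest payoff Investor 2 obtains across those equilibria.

14

Both Medium is a pure NE (Investor 1: 10 ≥ 1; Investor 2: 14 ≥ 9). Investor 2 gets 14.
(Low, High) is a pure NE (Investor 1: 10 ≥ 6; Investor 2: 7 ≥ 6). Investor 2 gets 7.
Every other cell has a profitable deviation for at least one player. Highest of {14, 7} is 14.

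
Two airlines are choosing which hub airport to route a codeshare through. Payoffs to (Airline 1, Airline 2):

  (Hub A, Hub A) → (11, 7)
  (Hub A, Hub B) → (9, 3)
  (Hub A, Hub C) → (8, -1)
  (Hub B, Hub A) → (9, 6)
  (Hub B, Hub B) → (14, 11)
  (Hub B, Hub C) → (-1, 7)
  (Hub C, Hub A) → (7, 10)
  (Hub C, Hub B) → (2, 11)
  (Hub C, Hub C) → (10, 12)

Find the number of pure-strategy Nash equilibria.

Both Hub A: Airline 1 gets 11 (best alternative 9); Airline 2 gets 7 (best alternative 3). Neither deviates — NE.
Both Hub B: Airline 1 gets 14 (best alternative 9); Airline 2 gets 11 (best alternative 7). Neither deviates — NE.
Both Hub C: Airline 1 gets 10 (best alternative 8); Airline 2 gets 12 (best alternative 11). Neither deviates — NE.
(Hub B, Hub C) is not a NE: Airline 1 would switch to Hub C (10 > -1).
No other cell survives both best-response checks, so there are 3 pure NE.

3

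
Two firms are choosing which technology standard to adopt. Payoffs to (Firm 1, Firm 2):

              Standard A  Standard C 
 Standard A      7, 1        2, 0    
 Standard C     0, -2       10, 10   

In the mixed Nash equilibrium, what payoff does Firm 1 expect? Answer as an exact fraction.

Firm 2 mixes with probability q on Standard A, chosen so Firm 1 is indifferent: 7q + 2(1−q) = 0q + 10(1−q) gives q = 8/15.
Firm 1's expected payoff (from either row, since indifferent) is 7·8/15 + 2·7/15 = 14/3.

14/3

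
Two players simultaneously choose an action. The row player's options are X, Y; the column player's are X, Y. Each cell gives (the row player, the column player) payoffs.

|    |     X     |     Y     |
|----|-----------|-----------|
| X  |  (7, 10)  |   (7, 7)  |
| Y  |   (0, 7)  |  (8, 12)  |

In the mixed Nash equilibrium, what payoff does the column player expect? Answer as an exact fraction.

71/8

The row player mixes with probability p on X, chosen so the column player is indifferent: 10p + 7(1−p) = 7p + 12(1−p) gives p = 5/8.
The column player's expected payoff is 10·5/8 + 7·3/8 = 71/8.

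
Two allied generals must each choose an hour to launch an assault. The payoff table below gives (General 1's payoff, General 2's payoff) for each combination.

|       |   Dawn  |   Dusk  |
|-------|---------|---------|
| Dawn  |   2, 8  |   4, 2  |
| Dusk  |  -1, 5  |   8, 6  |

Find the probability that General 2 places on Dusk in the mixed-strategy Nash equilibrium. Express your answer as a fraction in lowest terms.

3/7

General 2's mix q on Dawn must make General 1 indifferent between Dawn and Dusk.
General 1's payoff from Dawn: 2q + 4(1−q). From Dusk: (-1)q + 8(1−q).
Set equal: 3q = 4(1−q) → q = 4/7.
Probability on Dusk is 1 − 4/7 = 3/7.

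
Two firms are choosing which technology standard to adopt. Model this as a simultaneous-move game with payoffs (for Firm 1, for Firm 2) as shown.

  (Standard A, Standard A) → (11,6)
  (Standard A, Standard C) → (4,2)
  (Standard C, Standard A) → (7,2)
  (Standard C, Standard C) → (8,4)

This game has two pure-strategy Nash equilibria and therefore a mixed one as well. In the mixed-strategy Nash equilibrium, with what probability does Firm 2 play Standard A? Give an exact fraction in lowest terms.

Firm 2's mix q on Standard A must make Firm 1 indifferent between Standard A and Standard C.
Firm 1's payoff from Standard A: 11q + 4(1−q). From Standard C: 7q + 8(1−q).
Set equal: 4q = 4(1−q) → q = 4/8 = 1/2.

1/2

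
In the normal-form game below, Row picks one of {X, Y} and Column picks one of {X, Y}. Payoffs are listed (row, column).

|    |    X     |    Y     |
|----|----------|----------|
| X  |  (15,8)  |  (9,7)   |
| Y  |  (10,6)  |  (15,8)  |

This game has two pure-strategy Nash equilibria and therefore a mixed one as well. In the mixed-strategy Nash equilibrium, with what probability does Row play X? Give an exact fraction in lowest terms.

Row's mix p on X must make Column indifferent between X and Y.
Column's payoff from X: 8p + 6(1−p). From Y: 7p + 8(1−p).
Set equal: 1p = 2(1−p) → p = 2/3.

2/3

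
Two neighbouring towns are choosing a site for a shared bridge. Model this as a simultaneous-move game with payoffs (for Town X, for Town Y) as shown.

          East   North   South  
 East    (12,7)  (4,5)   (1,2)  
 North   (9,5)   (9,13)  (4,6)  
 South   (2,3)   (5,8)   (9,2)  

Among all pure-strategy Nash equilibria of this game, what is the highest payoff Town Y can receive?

13

Both East is a pure NE (Town X: 12 ≥ 9; Town Y: 7 ≥ 5). Town Y gets 7.
Both North is a pure NE (Town X: 9 ≥ 5; Town Y: 13 ≥ 6). Town Y gets 13.
Every other cell has a profitable deviation for at least one player. Highest of {7, 13} is 13.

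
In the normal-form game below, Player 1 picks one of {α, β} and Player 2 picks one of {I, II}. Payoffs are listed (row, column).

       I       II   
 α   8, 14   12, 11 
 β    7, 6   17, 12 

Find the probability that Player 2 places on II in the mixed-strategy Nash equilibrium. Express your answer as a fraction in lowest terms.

1/6

Player 2's mix q on I must make Player 1 indifferent between α and β.
Player 1's payoff from α: 8q + 12(1−q). From β: 7q + 17(1−q).
Set equal: 1q = 5(1−q) → q = 5/6.
Probability on II is 1 − 5/6 = 1/6.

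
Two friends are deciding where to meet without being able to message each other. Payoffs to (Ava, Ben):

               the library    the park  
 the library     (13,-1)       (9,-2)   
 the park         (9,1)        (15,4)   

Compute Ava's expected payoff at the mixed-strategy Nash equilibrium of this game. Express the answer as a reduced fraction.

Ben mixes with probability q on the library, chosen so Ava is indifferent: 13q + 9(1−q) = 9q + 15(1−q) gives q = 3/5.
Ava's expected payoff (from either row, since indifferent) is 13·3/5 + 9·2/5 = 57/5.

57/5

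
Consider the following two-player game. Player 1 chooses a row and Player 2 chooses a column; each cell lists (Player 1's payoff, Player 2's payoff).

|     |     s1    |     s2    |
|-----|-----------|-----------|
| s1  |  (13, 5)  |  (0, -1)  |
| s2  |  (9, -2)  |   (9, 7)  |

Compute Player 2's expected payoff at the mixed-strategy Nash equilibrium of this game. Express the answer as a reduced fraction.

Player 1 mixes with probability p on s1, chosen so Player 2 is indifferent: 5p + (-2)(1−p) = (-1)p + 7(1−p) gives p = 3/5.
Player 2's expected payoff is 5·3/5 + (-2)·2/5 = 11/5.

11/5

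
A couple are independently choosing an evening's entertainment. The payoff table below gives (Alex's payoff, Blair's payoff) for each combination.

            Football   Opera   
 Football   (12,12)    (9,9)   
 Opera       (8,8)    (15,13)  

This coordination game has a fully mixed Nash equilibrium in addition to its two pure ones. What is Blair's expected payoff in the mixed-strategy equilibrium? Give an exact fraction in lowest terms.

Alex mixes with probability p on Football, chosen so Blair is indifferent: 12p + 8(1−p) = 9p + 13(1−p) gives p = 5/8.
Blair's expected payoff is 12·5/8 + 8·3/8 = 21/2.

21/2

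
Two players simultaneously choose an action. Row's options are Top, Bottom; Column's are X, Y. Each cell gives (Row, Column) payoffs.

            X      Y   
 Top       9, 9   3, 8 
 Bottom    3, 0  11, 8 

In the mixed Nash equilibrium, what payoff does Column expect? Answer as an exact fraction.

Row mixes with probability p on Top, chosen so Column is indifferent: 9p + 0(1−p) = 8p + 8(1−p) gives p = 8/9.
Column's expected payoff is 9·8/9 + 0·1/9 = 8.

8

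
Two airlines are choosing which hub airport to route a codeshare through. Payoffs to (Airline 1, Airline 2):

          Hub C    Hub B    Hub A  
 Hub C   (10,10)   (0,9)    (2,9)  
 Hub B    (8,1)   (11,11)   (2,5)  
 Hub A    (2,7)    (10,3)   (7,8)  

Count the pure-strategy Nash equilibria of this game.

3

Both Hub C: Airline 1 gets 10 (best alternative 8); Airline 2 gets 10 (best alternative 9). Neither deviates — NE.
Both Hub B: Airline 1 gets 11 (best alternative 10); Airline 2 gets 11 (best alternative 5). Neither deviates — NE.
Both Hub A: Airline 1 gets 7 (best alternative 2); Airline 2 gets 8 (best alternative 7). Neither deviates — NE.
(Hub A, Hub C) is not a NE: Airline 1 would switch to Hub C (10 > 2).
No other cell survives both best-response checks, so there are 3 pure NE.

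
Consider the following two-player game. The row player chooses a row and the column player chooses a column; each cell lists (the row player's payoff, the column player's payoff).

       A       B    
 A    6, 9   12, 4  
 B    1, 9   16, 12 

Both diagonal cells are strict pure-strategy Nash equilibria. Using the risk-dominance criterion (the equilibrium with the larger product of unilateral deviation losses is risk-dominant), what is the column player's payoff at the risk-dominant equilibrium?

At both A: the row player loses 6 − 1 = 5 by deviating; the column player loses 9 − 4 = 5. Product = 5·5 = 25.
At both B: the row player loses 16 − 12 = 4 by deviating; the column player loses 12 − 9 = 3. Product = 4·3 = 12.
25 > 12, so both A is risk-dominant. The column player's payoff there is 9.

9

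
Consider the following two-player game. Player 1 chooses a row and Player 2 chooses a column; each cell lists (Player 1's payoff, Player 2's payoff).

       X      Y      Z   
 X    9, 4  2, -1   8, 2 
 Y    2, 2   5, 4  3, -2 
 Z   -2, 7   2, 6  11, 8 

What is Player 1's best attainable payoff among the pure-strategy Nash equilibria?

Both X is a pure NE (Player 1: 9 ≥ 2; Player 2: 4 ≥ 2). Player 1 gets 9.
Both Y is a pure NE (Player 1: 5 ≥ 2; Player 2: 4 ≥ 2). Player 1 gets 5.
Both Z is a pure NE (Player 1: 11 ≥ 8; Player 2: 8 ≥ 7). Player 1 gets 11.
Every other cell has a profitable deviation for at least one player. Highest of {9, 5, 11} is 11.

11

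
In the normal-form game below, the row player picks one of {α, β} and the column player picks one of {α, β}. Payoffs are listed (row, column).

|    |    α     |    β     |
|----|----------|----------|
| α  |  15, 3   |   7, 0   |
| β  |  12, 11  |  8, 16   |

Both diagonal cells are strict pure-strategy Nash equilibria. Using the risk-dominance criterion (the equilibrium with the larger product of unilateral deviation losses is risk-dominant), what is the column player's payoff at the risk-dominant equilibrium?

3

At both α: the row player loses 15 − 12 = 3 by deviating; the column player loses 3 − 0 = 3. Product = 3·3 = 9.
At both β: the row player loses 8 − 7 = 1 by deviating; the column player loses 16 − 11 = 5. Product = 1·5 = 5.
9 > 5, so both α is risk-dominant. The column player's payoff there is 3.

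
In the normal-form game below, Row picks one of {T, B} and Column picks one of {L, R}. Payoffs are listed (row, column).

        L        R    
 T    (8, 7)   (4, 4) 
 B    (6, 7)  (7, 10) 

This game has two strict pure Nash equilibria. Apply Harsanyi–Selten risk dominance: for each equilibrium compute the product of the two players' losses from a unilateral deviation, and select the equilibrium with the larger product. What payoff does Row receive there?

7

At (T, L): Row loses 8 − 6 = 2 by deviating; Column loses 7 − 4 = 3. Product = 2·3 = 6.
At (B, R): Row loses 7 − 4 = 3 by deviating; Column loses 10 − 7 = 3. Product = 3·3 = 9.
9 > 6, so (B, R) is risk-dominant. Row's payoff there is 7.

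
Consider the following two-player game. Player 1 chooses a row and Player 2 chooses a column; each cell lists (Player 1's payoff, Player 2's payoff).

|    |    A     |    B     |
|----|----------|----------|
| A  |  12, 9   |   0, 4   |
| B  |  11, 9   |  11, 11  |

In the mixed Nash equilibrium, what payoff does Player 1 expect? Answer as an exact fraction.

11

Player 2 mixes with probability q on A, chosen so Player 1 is indifferent: 12q + 0(1−q) = 11q + 11(1−q) gives q = 11/12.
Player 1's expected payoff (from either row, since indifferent) is 12·11/12 + 0·1/12 = 11.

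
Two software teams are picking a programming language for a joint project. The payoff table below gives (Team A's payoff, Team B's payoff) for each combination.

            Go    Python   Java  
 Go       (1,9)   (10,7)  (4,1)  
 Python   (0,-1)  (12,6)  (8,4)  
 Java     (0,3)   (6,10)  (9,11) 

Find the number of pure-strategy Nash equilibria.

3

Both Go: Team A gets 1 (best alternative 0); Team B gets 9 (best alternative 7). Neither deviates — NE.
Both Python: Team A gets 12 (best alternative 10); Team B gets 6 (best alternative 4). Neither deviates — NE.
Both Java: Team A gets 9 (best alternative 8); Team B gets 11 (best alternative 10). Neither deviates — NE.
(Java, Python) is not a NE: Team A would switch to Python (12 > 6).
No other cell survives both best-response checks, so there are 3 pure NE.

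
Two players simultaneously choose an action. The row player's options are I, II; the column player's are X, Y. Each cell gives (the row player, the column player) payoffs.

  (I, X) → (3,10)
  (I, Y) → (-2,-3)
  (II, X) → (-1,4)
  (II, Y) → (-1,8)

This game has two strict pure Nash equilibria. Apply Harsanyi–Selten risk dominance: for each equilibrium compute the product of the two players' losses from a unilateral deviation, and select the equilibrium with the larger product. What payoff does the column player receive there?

At (I, X): the row player loses 3 − (-1) = 4 by deviating; the column player loses 10 − (-3) = 13. Product = 4·13 = 52.
At (II, Y): the row player loses -1 − (-2) = 1 by deviating; the column player loses 8 − 4 = 4. Product = 1·4 = 4.
52 > 4, so (I, X) is risk-dominant. The column player's payoff there is 10.

10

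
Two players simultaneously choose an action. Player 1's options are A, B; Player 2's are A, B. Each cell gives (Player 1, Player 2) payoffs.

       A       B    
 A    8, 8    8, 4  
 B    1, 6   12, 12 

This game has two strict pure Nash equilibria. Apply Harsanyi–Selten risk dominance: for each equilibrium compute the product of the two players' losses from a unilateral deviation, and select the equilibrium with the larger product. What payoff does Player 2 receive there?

8

At both A: Player 1 loses 8 − 1 = 7 by deviating; Player 2 loses 8 − 4 = 4. Product = 7·4 = 28.
At both B: Player 1 loses 12 − 8 = 4 by deviating; Player 2 loses 12 − 6 = 6. Product = 4·6 = 24.
28 > 24, so both A is risk-dominant. Player 2's payoff there is 8.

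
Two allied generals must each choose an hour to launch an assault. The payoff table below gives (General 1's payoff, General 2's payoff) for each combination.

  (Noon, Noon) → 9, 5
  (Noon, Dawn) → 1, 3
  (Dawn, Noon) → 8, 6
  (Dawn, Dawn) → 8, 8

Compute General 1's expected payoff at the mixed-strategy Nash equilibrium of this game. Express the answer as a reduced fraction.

General 2 mixes with probability q on Noon, chosen so General 1 is indifferent: 9q + 1(1−q) = 8q + 8(1−q) gives q = 7/8.
General 1's expected payoff (from either row, since indifferent) is 9·7/8 + 1·1/8 = 8.

8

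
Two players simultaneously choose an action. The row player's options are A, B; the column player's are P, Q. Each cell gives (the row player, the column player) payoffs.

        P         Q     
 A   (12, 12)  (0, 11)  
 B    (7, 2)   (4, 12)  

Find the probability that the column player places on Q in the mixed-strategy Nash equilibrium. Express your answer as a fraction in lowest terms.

5/9

The column player's mix q on P must make the row player indifferent between A and B.
The row player's payoff from A: 12q + 0(1−q). From B: 7q + 4(1−q).
Set equal: 5q = 4(1−q) → q = 4/9.
Probability on Q is 1 − 4/9 = 5/9.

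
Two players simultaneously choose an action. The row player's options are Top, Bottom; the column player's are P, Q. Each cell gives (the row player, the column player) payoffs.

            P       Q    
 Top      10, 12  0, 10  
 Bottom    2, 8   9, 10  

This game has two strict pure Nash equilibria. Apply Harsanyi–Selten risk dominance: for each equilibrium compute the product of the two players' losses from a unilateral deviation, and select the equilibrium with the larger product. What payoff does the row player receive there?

9

At (Top, P): the row player loses 10 − 2 = 8 by deviating; the column player loses 12 − 10 = 2. Product = 8·2 = 16.
At (Bottom, Q): the row player loses 9 − 0 = 9 by deviating; the column player loses 10 − 8 = 2. Product = 9·2 = 18.
18 > 16, so (Bottom, Q) is risk-dominant. The row player's payoff there is 9.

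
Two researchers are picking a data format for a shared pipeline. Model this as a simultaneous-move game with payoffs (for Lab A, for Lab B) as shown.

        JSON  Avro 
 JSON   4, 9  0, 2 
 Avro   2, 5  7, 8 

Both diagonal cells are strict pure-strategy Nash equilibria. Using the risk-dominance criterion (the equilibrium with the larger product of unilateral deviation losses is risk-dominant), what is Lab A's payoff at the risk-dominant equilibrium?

7

At both JSON: Lab A loses 4 − 2 = 2 by deviating; Lab B loses 9 − 2 = 7. Product = 2·7 = 14.
At both Avro: Lab A loses 7 − 0 = 7 by deviating; Lab B loses 8 − 5 = 3. Product = 7·3 = 21.
21 > 14, so both Avro is risk-dominant. Lab A's payoff there is 7.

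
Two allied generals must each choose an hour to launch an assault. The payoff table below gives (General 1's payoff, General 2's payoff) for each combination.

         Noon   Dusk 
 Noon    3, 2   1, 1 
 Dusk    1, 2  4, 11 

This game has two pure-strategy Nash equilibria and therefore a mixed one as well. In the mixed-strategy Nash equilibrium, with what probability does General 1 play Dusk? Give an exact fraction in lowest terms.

General 1's mix p on Noon must make General 2 indifferent between Noon and Dusk.
General 2's payoff from Noon: 2p + 2(1−p). From Dusk: 1p + 11(1−p).
Set equal: 1p = 9(1−p) → p = 9/10.
Probability on Dusk is 1 − 9/10 = 1/10.

1/10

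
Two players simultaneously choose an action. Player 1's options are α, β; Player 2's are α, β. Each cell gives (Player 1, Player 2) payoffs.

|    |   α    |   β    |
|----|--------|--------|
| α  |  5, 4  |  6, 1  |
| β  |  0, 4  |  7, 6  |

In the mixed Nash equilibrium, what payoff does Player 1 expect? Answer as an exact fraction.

Player 2 mixes with probability q on α, chosen so Player 1 is indifferent: 5q + 6(1−q) = 0q + 7(1−q) gives q = 1/6.
Player 1's expected payoff (from either row, since indifferent) is 5·1/6 + 6·5/6 = 35/6.

35/6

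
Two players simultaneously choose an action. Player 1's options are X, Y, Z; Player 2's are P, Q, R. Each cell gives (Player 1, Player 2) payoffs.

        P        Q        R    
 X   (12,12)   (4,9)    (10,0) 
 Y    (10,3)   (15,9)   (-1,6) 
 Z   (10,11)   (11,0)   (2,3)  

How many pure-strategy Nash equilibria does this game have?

(X, P): Player 1 gets 12 (best alternative 10); Player 2 gets 12 (best alternative 9). Neither deviates — NE.
(Y, Q): Player 1 gets 15 (best alternative 11); Player 2 gets 9 (best alternative 6). Neither deviates — NE.
(Z, R) is not a NE: Player 1 would switch to X (10 > 2).
No other cell survives both best-response checks, so there are 2 pure NE.

2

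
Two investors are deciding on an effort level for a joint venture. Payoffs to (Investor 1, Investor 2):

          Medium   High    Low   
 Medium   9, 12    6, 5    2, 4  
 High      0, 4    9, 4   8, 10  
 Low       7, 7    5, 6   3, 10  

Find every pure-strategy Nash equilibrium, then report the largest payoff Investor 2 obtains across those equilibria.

12

Both Medium is a pure NE (Investor 1: 9 ≥ 7; Investor 2: 12 ≥ 5). Investor 2 gets 12.
(High, Low) is a pure NE (Investor 1: 8 ≥ 3; Investor 2: 10 ≥ 4). Investor 2 gets 10.
Every other cell has a profitable deviation for at least one player. Highest of {12, 10} is 12.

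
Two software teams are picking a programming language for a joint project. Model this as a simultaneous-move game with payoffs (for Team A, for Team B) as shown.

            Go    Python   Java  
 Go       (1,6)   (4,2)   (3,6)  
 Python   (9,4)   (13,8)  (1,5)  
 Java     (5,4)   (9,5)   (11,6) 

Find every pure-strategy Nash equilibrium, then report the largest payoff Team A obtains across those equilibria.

13

Both Python is a pure NE (Team A: 13 ≥ 9; Team B: 8 ≥ 5). Team A gets 13.
Both Java is a pure NE (Team A: 11 ≥ 3; Team B: 6 ≥ 5). Team A gets 11.
Every other cell has a profitable deviation for at least one player. Highest of {13, 11} is 13.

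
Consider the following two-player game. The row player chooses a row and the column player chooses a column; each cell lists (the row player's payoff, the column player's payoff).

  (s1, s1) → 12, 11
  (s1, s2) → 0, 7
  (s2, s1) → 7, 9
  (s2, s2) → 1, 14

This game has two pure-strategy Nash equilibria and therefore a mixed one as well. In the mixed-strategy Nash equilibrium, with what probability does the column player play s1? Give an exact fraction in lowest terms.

1/6

The column player's mix q on s1 must make the row player indifferent between s1 and s2.
The row player's payoff from s1: 12q + 0(1−q). From s2: 7q + 1(1−q).
Set equal: 5q = 1(1−q) → q = 1/6.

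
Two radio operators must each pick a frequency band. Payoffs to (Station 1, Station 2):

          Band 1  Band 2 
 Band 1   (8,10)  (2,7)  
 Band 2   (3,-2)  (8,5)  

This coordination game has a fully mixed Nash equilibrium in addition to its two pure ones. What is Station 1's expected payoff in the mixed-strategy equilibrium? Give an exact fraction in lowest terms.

58/11

Station 2 mixes with probability q on Band 1, chosen so Station 1 is indifferent: 8q + 2(1−q) = 3q + 8(1−q) gives q = 6/11.
Station 1's expected payoff (from either row, since indifferent) is 8·6/11 + 2·5/11 = 58/11.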